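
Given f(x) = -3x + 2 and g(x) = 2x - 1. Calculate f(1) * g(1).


f(1) = -1
g(1) = 1
Product = -1

-1


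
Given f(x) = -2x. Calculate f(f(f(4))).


f(4) = -8
f(-8) = 16
f(16) = -32

-32


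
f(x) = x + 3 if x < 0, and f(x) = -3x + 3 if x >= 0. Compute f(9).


9 satisfies x >= 0
f(9) = -24

-24


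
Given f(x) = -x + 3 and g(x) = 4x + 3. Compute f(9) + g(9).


f(9) = -6
g(9) = 39
Sum = 33

33


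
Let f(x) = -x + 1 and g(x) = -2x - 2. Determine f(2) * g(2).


6


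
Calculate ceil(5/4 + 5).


5/4 = 1.25
1.25 + 5 = 6.25
ceil(6.25) = 7

7


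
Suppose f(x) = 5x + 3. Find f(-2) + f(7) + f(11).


f(-2) = -7
f(7) = 38
f(11) = 58
Sum = 89

89


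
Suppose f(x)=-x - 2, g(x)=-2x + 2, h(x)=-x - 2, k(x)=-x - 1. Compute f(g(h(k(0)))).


k(0) = -1
h(-1) = -1
g(-1) = 4
f(4) = -6

-6


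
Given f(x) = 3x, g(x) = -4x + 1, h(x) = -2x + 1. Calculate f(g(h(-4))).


h(-4) = 9
g(9) = -35
f(-35) = -105

-105


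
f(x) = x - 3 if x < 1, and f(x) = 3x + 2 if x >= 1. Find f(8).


8 satisfies x >= 1
f(8) = 26

26


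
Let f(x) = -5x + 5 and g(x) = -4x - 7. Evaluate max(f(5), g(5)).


-20


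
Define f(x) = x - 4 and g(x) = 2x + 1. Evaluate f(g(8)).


g(8) = 17
f(17) = 13

13


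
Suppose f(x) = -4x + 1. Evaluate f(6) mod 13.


3


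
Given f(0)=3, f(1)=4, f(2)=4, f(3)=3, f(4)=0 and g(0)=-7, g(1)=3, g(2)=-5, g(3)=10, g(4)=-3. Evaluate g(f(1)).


-3


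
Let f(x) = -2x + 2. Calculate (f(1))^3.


f(1) = 0
(0)^3 = 0

0


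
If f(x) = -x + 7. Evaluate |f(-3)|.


f(-3) = 10
|10| = 10

10


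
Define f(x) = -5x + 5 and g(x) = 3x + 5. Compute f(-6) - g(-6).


f(-6) = 35
g(-6) = -13
Difference = 48

48


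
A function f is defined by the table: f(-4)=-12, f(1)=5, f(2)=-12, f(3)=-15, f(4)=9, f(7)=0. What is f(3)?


Reading from the table at x = 3

-15


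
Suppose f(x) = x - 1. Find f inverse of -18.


Solve x - 1 = -18
x = (-18 + 1) / 1 = -17

-17


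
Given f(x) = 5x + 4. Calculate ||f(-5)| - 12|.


9


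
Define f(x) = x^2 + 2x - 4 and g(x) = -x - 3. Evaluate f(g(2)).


g(2) = -5
f(-5) = 1*(-5)^2 + 2*(-5) - 4 = 11

11


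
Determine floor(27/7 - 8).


-5


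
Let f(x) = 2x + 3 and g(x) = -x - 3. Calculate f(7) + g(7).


f(7) = 17
g(7) = -10
Sum = 7

7


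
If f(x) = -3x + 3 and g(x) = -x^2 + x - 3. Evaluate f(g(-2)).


g(-2) = -9
f(-9) = 30

30


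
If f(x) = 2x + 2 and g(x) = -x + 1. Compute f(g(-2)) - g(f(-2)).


f(g(-2)) = 8
g(f(-2)) = 3
Difference = 5

5


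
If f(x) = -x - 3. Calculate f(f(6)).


f(6) = -9
f(-9) = 6

6


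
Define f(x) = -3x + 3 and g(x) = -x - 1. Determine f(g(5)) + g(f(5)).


32


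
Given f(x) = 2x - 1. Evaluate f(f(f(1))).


f(1) = 1
f(1) = 1
f(1) = 1

1


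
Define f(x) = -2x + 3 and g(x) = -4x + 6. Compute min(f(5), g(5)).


-14


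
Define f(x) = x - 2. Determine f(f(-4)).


-8


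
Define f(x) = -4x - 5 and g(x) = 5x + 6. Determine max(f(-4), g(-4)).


11


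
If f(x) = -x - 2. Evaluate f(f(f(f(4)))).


f(4) = -6
f(-6) = 4
f(4) = -6
f(-6) = 4

4


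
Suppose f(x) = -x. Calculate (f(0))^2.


f(0) = 0
(0)^2 = 0

0


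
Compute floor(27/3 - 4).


27/3 = 9
9 - 4 = 5
floor(5) = 5

5


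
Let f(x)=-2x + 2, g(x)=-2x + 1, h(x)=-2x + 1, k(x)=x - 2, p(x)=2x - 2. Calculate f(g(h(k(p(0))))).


p(0) = -2
k(-2) = -4
h(-4) = 9
g(9) = -17
f(-17) = 36

36


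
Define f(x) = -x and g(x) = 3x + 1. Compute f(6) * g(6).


-114


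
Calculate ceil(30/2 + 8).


23


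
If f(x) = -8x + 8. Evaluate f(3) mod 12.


f(3) = -16
-16 mod 12 = 8

8


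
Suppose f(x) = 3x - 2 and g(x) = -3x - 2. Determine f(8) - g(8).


f(8) = 22
g(8) = -26
Difference = 48

48


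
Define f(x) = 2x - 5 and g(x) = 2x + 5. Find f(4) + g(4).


f(4) = 3
g(4) = 13
Sum = 16

16


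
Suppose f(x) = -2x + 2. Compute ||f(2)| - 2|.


f(2) = -2
|-2| = 2
|2 - 2| = 0

0


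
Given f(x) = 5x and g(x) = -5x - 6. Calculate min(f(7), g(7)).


f(7) = 35
g(7) = -41
min = -41

-41


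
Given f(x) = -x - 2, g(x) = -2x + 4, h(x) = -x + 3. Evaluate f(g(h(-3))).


h(-3) = 6
g(6) = -8
f(-8) = 6

6


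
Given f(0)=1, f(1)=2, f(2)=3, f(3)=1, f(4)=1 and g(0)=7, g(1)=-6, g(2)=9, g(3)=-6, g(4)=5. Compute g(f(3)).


f(3) = 1
g(1) = -6

-6


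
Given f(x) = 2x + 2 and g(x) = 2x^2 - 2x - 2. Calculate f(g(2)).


g(2) = 2
f(2) = 6

6


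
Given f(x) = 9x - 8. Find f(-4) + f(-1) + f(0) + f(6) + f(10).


f(-4) = -44
f(-1) = -17
f(0) = -8
f(6) = 46
f(10) = 82
Sum = 59

59


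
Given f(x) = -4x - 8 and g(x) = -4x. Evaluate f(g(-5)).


g(-5) = 20
f(20) = -88

-88


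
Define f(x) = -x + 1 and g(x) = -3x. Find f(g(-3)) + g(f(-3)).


f(g(-3)) = -8
g(f(-3)) = -12
Sum = -20

-20


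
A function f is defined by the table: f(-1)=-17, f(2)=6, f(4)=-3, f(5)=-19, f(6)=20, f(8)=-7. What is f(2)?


6


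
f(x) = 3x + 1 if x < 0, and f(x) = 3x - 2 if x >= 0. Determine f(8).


8 satisfies x >= 0
f(8) = 22

22


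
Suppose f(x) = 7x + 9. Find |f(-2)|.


5


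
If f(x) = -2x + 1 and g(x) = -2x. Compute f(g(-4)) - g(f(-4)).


f(g(-4)) = -15
g(f(-4)) = -18
Difference = 3

3


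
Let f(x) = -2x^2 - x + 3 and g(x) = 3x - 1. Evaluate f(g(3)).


-133


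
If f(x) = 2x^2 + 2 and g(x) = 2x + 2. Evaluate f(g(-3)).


g(-3) = -4
f(-4) = 2*(-4)^2 + 2 = 34

34


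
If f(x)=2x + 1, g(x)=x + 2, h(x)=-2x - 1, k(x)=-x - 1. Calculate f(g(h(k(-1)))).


k(-1) = 0
h(0) = -1
g(-1) = 1
f(1) = 3

3


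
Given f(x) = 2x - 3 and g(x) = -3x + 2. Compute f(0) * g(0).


f(0) = -3
g(0) = 2
Product = -6

-6


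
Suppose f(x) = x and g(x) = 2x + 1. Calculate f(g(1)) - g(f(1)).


0


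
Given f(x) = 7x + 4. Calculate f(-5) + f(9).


f(-5) = -31
f(9) = 67
Sum = 36

36


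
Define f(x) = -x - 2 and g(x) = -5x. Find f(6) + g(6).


f(6) = -8
g(6) = -30
Sum = -38

-38


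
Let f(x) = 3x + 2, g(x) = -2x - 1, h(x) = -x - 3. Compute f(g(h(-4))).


-7


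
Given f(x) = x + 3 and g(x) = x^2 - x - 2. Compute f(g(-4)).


g(-4) = 18
f(18) = 21

21


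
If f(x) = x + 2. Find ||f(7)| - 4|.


f(7) = 9
|9| = 9
|9 - 4| = 5

5


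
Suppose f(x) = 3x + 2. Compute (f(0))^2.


4


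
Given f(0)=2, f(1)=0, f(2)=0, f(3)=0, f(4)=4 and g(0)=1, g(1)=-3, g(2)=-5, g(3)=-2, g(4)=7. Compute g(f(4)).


f(4) = 4
g(4) = 7

7


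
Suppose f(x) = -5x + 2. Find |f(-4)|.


f(-4) = 22
|22| = 22

22


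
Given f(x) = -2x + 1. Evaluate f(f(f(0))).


f(0) = 1
f(1) = -1
f(-1) = 3

3


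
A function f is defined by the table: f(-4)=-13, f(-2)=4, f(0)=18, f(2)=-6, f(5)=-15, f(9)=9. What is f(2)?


Reading from the table at x = 2

-6


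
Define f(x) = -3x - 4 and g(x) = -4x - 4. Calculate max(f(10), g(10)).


-34


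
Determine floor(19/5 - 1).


19/5 = 3.8
3.8 - 1 = 2.8
floor(2.8) = 2

2


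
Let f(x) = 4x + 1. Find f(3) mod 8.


f(3) = 13
13 mod 8 = 5

5


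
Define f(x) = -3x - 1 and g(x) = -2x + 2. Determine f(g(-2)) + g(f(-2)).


f(g(-2)) = -19
g(f(-2)) = -8
Sum = -27

-27


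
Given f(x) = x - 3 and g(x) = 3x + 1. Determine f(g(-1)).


g(-1) = -2
f(-2) = -5

-5


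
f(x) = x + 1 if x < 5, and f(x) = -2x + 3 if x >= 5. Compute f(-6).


-5


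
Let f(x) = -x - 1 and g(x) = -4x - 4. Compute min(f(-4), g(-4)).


f(-4) = 3
g(-4) = 12
min = 3

3


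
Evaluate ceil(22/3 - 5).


22/3 = 7.3333
7.3333 - 5 = 2.3333
ceil(2.3333) = 3

3


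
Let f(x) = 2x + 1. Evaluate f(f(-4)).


f(-4) = -7
f(-7) = -13

-13


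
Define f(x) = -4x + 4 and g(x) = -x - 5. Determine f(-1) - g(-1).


12


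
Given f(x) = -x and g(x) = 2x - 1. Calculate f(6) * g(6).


f(6) = -6
g(6) = 11
Product = -66

-66


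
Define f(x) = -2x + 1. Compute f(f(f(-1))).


f(-1) = 3
f(3) = -5
f(-5) = 11

11


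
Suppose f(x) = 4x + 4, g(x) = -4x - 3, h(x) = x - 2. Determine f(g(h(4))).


h(4) = 2
g(2) = -11
f(-11) = -40

-40


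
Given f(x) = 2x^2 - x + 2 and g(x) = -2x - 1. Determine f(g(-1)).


g(-1) = 1
f(1) = 2*(1)^2 - 1*(1) + 2 = 3

3


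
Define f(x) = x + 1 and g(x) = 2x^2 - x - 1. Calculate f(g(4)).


28


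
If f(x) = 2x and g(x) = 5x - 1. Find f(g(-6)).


g(-6) = -31
f(-31) = -62

-62


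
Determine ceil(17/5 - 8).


-4


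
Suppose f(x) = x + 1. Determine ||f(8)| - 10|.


f(8) = 9
|9| = 9
|9 - 10| = 1

1


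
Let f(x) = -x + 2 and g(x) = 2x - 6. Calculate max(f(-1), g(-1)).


3


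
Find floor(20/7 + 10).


12


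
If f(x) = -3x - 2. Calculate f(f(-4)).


f(-4) = 10
f(10) = -32

-32


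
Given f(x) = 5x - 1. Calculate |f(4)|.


19


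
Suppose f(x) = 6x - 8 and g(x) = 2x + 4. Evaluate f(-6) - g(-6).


f(-6) = -44
g(-6) = -8
Difference = -36

-36


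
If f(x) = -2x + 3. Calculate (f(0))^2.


f(0) = 3
(3)^2 = 9

9


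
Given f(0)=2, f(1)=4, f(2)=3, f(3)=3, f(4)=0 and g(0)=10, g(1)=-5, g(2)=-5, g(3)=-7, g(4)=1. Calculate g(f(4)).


10


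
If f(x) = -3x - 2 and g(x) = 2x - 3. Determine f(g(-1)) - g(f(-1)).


f(g(-1)) = 13
g(f(-1)) = -1
Difference = 14

14


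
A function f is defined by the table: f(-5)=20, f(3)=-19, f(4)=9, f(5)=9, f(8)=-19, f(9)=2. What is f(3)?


Reading from the table at x = 3

-19


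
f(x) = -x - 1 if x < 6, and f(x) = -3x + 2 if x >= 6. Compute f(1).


1 satisfies x < 6
f(1) = -2

-2


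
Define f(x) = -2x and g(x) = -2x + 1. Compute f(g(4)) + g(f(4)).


31


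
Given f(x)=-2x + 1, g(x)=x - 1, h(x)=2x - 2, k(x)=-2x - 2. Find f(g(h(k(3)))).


k(3) = -8
h(-8) = -18
g(-18) = -19
f(-19) = 39

39


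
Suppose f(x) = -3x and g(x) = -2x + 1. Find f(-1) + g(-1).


6


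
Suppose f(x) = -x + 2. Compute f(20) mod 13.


f(20) = -18
-18 mod 13 = 8

8


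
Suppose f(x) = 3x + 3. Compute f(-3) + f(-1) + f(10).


27


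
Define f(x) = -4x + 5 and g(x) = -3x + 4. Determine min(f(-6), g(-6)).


22


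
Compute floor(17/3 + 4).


9


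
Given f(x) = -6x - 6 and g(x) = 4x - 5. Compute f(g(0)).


g(0) = -5
f(-5) = 24

24


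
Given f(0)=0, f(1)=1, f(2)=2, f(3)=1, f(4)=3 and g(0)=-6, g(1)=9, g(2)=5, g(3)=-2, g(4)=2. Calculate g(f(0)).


-6


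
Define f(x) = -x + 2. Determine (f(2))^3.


f(2) = 0
(0)^3 = 0

0


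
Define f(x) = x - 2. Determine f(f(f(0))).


f(0) = -2
f(-2) = -4
f(-4) = -6

-6


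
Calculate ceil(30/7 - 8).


-3


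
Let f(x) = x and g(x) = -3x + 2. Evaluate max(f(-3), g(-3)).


f(-3) = -3
g(-3) = 11
max = 11

11


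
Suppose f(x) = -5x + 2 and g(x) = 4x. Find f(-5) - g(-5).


47


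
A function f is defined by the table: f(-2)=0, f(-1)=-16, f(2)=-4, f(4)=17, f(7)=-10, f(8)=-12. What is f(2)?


Reading from the table at x = 2

-4


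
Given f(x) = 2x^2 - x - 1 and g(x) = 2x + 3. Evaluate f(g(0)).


g(0) = 3
f(3) = 2*(3)^2 - 1*(3) - 1 = 14

14


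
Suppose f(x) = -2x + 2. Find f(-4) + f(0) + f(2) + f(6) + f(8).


-14


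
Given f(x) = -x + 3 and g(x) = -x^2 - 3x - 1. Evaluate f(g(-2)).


g(-2) = 1
f(1) = 2

2


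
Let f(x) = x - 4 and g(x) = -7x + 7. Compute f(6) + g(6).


f(6) = 2
g(6) = -35
Sum = -33

-33


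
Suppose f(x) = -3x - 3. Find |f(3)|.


f(3) = -12
|-12| = 12

12


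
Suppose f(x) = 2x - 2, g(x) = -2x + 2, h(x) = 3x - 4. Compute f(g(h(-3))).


h(-3) = -13
g(-13) = 28
f(28) = 54

54


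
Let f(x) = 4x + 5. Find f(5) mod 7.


f(5) = 25
25 mod 7 = 4

4


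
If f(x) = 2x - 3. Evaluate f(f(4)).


f(4) = 5
f(5) = 7

7


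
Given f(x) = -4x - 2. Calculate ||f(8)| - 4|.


f(8) = -34
|-34| = 34
|34 - 4| = 30

30


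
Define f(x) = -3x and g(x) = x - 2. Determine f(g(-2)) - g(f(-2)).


8


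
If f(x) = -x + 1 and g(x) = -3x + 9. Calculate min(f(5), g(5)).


f(5) = -4
g(5) = -6
min = -6

-6


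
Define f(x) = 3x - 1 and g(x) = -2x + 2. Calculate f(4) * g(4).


f(4) = 11
g(4) = -6
Product = -66

-66


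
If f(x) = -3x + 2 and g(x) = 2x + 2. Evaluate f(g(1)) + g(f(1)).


f(g(1)) = -10
g(f(1)) = 0
Sum = -10

-10


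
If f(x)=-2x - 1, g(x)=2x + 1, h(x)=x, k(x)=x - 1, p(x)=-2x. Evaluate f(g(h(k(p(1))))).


p(1) = -2
k(-2) = -3
h(-3) = -3
g(-3) = -5
f(-5) = 9

9


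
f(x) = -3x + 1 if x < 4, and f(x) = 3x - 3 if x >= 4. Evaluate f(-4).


-4 satisfies x < 4
f(-4) = 13

13


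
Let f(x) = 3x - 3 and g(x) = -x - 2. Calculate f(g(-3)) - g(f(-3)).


f(g(-3)) = 0
g(f(-3)) = 10
Difference = -10

-10


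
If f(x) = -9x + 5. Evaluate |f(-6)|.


f(-6) = 59
|59| = 59

59


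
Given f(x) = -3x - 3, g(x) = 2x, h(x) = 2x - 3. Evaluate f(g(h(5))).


h(5) = 7
g(7) = 14
f(14) = -45

-45


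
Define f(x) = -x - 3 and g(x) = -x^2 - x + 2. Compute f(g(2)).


g(2) = -4
f(-4) = 1

1


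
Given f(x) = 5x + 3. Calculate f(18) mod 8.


5


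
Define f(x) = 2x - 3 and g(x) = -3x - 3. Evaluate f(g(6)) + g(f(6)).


f(g(6)) = -45
g(f(6)) = -30
Sum = -75

-75


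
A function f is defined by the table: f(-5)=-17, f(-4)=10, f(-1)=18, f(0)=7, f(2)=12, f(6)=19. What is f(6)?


19


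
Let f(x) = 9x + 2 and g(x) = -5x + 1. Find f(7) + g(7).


f(7) = 65
g(7) = -34
Sum = 31

31


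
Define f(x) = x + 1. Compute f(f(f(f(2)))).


f(2) = 3
f(3) = 4
f(4) = 5
f(5) = 6

6


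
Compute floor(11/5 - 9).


-7


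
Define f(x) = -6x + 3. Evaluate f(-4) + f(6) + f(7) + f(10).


-102


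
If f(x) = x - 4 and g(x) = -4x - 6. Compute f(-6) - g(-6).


f(-6) = -10
g(-6) = 18
Difference = -28

-28


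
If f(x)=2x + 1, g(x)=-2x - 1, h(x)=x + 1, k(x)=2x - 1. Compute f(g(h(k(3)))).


k(3) = 5
h(5) = 6
g(6) = -13
f(-13) = -25

-25


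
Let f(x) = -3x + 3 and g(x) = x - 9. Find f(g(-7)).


g(-7) = -16
f(-16) = 51

51


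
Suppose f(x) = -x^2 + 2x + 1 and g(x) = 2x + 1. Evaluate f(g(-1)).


g(-1) = -1
f(-1) = (-1)*(-1)^2 + 2*(-1) + 1 = -2

-2


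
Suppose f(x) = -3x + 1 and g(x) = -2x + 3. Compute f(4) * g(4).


55


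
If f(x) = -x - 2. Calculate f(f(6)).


6


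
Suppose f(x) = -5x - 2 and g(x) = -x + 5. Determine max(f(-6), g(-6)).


f(-6) = 28
g(-6) = 11
max = 28

28


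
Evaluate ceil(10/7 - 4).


10/7 = 1.4286
1.4286 - 4 = -2.5714
ceil(-2.5714) = -2

-2


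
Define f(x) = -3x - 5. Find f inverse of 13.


Solve -3x - 5 = 13
x = (13 + 5) / (-3) = -6

-6


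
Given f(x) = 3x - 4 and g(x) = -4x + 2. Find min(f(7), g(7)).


f(7) = 17
g(7) = -26
min = -26

-26


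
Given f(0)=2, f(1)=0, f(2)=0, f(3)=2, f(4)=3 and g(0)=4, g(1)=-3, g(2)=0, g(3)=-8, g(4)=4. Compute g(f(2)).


f(2) = 0
g(0) = 4

4


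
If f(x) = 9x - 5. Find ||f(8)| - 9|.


f(8) = 67
|67| = 67
|67 - 9| = 58

58


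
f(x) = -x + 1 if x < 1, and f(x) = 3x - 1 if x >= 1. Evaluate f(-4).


5


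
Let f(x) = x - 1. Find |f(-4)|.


f(-4) = -5
|-5| = 5

5


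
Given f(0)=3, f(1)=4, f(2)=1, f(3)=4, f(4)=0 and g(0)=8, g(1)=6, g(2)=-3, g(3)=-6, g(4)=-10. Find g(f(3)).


-10


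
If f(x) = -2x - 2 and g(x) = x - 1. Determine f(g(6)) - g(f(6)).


3


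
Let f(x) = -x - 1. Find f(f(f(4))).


f(4) = -5
f(-5) = 4
f(4) = -5

-5


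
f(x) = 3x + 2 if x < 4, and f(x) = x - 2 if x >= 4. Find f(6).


4


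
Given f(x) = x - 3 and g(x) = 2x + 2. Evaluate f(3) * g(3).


f(3) = 0
g(3) = 8
Product = 0

0


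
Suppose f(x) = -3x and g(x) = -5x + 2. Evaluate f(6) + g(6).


f(6) = -18
g(6) = -28
Sum = -46

-46


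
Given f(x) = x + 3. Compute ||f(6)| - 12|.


f(6) = 9
|9| = 9
|9 - 12| = 3

3


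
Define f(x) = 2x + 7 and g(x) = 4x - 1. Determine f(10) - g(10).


f(10) = 27
g(10) = 39
Difference = -12

-12


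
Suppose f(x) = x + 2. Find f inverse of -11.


Solve x + 2 = -11
x = (-11 - 2) / 1 = -13

-13


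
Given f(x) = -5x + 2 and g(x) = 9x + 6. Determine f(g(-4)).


g(-4) = -30
f(-30) = 152

152


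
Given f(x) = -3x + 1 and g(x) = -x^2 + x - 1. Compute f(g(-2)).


g(-2) = -7
f(-7) = 22

22


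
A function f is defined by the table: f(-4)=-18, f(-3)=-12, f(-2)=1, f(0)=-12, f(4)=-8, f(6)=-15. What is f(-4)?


Reading from the table at x = -4

-18


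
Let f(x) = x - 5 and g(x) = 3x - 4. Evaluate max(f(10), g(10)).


f(10) = 5
g(10) = 26
max = 26

26


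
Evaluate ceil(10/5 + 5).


10/5 = 2
2 + 5 = 7
ceil(7) = 7

7


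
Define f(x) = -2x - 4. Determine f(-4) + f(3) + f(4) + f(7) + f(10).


f(-4) = 4
f(3) = -10
f(4) = -12
f(7) = -18
f(10) = -24
Sum = -60

-60


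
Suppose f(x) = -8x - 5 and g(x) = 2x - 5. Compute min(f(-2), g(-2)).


f(-2) = 11
g(-2) = -9
min = -9

-9


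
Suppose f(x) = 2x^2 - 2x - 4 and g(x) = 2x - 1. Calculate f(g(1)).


g(1) = 1
f(1) = 2*(1)^2 - 2*(1) - 4 = -4

-4


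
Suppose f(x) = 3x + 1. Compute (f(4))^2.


f(4) = 13
(13)^2 = 169

169


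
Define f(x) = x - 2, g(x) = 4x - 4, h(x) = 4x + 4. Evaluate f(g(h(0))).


10


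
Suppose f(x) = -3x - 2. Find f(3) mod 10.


9


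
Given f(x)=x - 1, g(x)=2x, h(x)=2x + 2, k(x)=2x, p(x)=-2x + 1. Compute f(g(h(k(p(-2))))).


p(-2) = 5
k(5) = 10
h(10) = 22
g(22) = 44
f(44) = 43

43


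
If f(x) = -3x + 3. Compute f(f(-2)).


f(-2) = 9
f(9) = -24

-24


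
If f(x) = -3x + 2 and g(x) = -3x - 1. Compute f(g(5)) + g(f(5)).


f(g(5)) = 50
g(f(5)) = 38
Sum = 88

88


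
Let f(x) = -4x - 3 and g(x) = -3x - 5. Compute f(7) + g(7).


f(7) = -31
g(7) = -26
Sum = -57

-57


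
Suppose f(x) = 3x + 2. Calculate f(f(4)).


f(4) = 14
f(14) = 44

44


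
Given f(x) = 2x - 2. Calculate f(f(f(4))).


f(4) = 6
f(6) = 10
f(10) = 18

18


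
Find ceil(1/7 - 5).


1/7 = 0.1429
0.1429 - 5 = -4.8571
ceil(-4.8571) = -4

-4


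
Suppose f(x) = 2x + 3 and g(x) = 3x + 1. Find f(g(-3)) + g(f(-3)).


f(g(-3)) = -13
g(f(-3)) = -8
Sum = -21

-21


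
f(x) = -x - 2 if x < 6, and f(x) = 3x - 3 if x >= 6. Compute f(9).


9 satisfies x >= 6
f(9) = 24

24


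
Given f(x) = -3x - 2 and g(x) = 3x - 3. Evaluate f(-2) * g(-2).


f(-2) = 4
g(-2) = -9
Product = -36

-36


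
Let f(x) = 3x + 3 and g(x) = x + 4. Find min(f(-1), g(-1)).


f(-1) = 0
g(-1) = 3
min = 0

0


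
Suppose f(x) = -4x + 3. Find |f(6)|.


21


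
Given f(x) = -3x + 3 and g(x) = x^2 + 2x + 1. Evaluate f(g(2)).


g(2) = 9
f(9) = -24

-24


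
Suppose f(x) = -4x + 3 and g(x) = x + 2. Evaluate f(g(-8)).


g(-8) = -6
f(-6) = 27

27


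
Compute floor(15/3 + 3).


15/3 = 5
5 + 3 = 8
floor(8) = 8

8


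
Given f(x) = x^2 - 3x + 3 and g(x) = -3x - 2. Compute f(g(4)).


g(4) = -14
f(-14) = 1*(-14)^2 - 3*(-14) + 3 = 241

241


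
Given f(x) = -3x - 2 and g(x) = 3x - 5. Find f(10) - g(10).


f(10) = -32
g(10) = 25
Difference = -57

-57


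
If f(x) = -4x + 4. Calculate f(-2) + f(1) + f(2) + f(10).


f(-2) = 12
f(1) = 0
f(2) = -4
f(10) = -36
Sum = -28

-28


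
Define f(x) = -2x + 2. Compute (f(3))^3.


-64


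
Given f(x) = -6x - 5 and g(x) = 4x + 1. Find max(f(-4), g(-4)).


f(-4) = 19
g(-4) = -15
max = 19

19


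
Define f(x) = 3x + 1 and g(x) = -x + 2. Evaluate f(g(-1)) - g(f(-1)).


6


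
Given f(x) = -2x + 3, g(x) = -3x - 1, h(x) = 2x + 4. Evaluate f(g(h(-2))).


h(-2) = 0
g(0) = -1
f(-1) = 5

5


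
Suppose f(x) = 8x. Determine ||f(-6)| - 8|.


40


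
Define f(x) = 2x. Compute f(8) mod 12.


f(8) = 16
16 mod 12 = 4

4


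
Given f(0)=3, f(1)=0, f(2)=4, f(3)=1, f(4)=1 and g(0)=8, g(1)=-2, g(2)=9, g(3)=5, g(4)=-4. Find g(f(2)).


f(2) = 4
g(4) = -4

-4


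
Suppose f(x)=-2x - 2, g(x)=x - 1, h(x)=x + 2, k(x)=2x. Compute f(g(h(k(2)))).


-12


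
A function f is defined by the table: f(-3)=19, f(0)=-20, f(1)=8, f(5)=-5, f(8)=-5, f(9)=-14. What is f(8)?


Reading from the table at x = 8

-5


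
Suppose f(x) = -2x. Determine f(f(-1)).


f(-1) = 2
f(2) = -4

-4


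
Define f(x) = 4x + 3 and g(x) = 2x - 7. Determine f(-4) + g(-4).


f(-4) = -13
g(-4) = -15
Sum = -28

-28


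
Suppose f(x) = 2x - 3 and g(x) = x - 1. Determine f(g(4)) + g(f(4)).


7


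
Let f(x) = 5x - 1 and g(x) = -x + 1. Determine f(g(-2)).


g(-2) = 3
f(3) = 14

14


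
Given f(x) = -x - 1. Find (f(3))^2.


f(3) = -4
(-4)^2 = 16

16


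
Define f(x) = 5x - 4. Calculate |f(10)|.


46


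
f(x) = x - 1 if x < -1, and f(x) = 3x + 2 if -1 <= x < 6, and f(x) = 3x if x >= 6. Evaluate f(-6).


-6 satisfies x < -1
f(-6) = -7

-7


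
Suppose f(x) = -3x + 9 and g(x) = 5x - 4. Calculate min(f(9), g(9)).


f(9) = -18
g(9) = 41
min = -18

-18


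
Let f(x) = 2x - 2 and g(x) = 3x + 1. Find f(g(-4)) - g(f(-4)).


f(g(-4)) = -24
g(f(-4)) = -29
Difference = 5

5


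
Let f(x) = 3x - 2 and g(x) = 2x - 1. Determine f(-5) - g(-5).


f(-5) = -17
g(-5) = -11
Difference = -6

-6


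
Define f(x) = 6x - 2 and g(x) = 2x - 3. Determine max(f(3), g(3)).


f(3) = 16
g(3) = 3
max = 16

16


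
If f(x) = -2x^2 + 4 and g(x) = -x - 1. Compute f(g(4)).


g(4) = -5
f(-5) = (-2)*(-5)^2 + 4 = -46

-46


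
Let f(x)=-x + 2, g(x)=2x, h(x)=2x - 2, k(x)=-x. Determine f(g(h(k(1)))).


k(1) = -1
h(-1) = -4
g(-4) = -8
f(-8) = 10

10


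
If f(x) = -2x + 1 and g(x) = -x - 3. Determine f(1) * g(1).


4


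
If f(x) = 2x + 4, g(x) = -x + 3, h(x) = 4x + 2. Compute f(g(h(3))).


h(3) = 14
g(14) = -11
f(-11) = -18

-18


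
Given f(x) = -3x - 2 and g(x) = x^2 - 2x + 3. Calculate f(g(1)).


g(1) = 2
f(2) = -8

-8


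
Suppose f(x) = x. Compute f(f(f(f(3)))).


f(3) = 3
f(3) = 3
f(3) = 3
f(3) = 3

3


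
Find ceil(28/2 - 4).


28/2 = 14
14 - 4 = 10
ceil(10) = 10

10


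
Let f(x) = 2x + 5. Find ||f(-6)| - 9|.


f(-6) = -7
|-7| = 7
|7 - 9| = 2

2


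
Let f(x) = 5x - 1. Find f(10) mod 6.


1


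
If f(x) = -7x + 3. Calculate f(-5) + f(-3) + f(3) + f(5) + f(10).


f(-5) = 38
f(-3) = 24
f(3) = -18
f(5) = -32
f(10) = -67
Sum = -55

-55


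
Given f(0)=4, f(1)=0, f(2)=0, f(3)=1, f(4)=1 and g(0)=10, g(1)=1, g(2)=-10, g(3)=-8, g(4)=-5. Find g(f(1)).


f(1) = 0
g(0) = 10

10


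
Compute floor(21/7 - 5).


21/7 = 3
3 - 5 = -2
floor(-2) = -2

-2


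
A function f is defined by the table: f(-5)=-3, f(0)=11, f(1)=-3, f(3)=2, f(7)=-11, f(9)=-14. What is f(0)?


Reading from the table at x = 0

11


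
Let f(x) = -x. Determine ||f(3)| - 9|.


f(3) = -3
|-3| = 3
|3 - 9| = 6

6


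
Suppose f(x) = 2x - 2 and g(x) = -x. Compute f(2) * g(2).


f(2) = 2
g(2) = -2
Product = -4

-4


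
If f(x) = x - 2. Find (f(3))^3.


f(3) = 1
(1)^3 = 1

1


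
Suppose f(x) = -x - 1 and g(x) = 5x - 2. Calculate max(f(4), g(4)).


f(4) = -5
g(4) = 18
max = 18

18


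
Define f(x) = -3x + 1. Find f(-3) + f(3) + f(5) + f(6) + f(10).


f(-3) = 10
f(3) = -8
f(5) = -14
f(6) = -17
f(10) = -29
Sum = -58

-58


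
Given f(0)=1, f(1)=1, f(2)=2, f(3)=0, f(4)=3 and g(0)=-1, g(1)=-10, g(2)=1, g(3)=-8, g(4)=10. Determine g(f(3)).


f(3) = 0
g(0) = -1

-1


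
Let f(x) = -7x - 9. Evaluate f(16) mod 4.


f(16) = -121
-121 mod 4 = 3

3


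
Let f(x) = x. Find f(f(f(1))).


f(1) = 1
f(1) = 1
f(1) = 1

1


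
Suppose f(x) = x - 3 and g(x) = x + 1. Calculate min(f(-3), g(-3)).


f(-3) = -6
g(-3) = -2
min = -6

-6


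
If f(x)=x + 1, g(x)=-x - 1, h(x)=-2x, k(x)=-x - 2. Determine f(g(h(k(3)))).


-10


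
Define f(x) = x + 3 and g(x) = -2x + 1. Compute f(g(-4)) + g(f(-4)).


f(g(-4)) = 12
g(f(-4)) = 3
Sum = 15

15


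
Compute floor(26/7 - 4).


26/7 = 3.7143
3.7143 - 4 = -0.2857
floor(-0.2857) = -1

-1


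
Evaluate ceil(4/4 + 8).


4/4 = 1
1 + 8 = 9
ceil(9) = 9

9


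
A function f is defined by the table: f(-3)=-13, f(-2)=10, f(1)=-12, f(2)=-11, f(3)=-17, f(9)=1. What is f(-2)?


Reading from the table at x = -2

10


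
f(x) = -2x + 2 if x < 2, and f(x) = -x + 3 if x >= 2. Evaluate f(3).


3 satisfies x >= 2
f(3) = 0

0


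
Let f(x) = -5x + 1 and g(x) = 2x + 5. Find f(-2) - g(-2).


f(-2) = 11
g(-2) = 1
Difference = 10

10


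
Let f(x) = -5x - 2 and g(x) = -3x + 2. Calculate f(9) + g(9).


f(9) = -47
g(9) = -25
Sum = -72

-72


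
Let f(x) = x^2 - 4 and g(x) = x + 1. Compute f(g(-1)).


g(-1) = 0
f(0) = 1*(0)^2 - 4 = -4

-4


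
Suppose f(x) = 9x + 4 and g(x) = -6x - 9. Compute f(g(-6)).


247


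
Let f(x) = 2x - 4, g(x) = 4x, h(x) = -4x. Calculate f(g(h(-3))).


h(-3) = 12
g(12) = 48
f(48) = 92

92


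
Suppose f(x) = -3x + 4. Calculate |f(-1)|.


f(-1) = 7
|7| = 7

7


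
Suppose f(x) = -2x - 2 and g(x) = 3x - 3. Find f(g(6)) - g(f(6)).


f(g(6)) = -32
g(f(6)) = -45
Difference = 13

13


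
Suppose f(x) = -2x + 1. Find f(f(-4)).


-17


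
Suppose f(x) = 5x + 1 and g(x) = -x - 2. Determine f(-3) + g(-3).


-13


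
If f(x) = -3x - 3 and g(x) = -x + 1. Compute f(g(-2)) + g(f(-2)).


f(g(-2)) = -12
g(f(-2)) = -2
Sum = -14

-14


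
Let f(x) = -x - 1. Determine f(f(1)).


f(1) = -2
f(-2) = 1

1


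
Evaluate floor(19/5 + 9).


19/5 = 3.8
3.8 + 9 = 12.8
floor(12.8) = 12

12


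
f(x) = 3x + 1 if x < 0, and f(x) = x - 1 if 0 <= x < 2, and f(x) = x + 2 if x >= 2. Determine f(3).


5


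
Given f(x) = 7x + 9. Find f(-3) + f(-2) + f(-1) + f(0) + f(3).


f(-3) = -12
f(-2) = -5
f(-1) = 2
f(0) = 9
f(3) = 30
Sum = 24

24


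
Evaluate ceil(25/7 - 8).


25/7 = 3.5714
3.5714 - 8 = -4.4286
ceil(-4.4286) = -4

-4


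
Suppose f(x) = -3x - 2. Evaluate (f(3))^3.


f(3) = -11
(-11)^3 = -1331

-1331


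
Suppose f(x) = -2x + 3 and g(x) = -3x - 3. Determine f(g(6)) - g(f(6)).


f(g(6)) = 45
g(f(6)) = 24
Difference = 21

21


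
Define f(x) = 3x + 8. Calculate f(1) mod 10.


f(1) = 11
11 mod 10 = 1

1


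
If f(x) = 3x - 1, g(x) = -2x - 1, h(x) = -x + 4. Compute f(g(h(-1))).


h(-1) = 5
g(5) = -11
f(-11) = -34

-34


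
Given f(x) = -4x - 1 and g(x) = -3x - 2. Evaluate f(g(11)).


g(11) = -35
f(-35) = 139

139


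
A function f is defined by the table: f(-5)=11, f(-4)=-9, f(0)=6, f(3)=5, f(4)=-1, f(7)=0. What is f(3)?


Reading from the table at x = 3

5


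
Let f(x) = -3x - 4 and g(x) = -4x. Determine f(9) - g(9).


5


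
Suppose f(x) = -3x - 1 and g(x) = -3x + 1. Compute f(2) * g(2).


f(2) = -7
g(2) = -5
Product = 35

35


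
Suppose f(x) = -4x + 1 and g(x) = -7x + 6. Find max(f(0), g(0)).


f(0) = 1
g(0) = 6
max = 6

6


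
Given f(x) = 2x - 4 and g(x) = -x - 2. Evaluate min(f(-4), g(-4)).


f(-4) = -12
g(-4) = 2
min = -12

-12


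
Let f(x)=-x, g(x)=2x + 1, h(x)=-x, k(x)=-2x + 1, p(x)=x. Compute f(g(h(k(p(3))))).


p(3) = 3
k(3) = -5
h(-5) = 5
g(5) = 11
f(11) = -11

-11


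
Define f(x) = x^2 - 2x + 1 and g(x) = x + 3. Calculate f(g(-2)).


0


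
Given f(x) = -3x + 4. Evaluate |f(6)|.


f(6) = -14
|-14| = 14

14


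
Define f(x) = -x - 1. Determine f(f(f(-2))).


f(-2) = 1
f(1) = -2
f(-2) = 1

1


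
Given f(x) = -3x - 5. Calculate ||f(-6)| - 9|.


f(-6) = 13
|13| = 13
|13 - 9| = 4

4


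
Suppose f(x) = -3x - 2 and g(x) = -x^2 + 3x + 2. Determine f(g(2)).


g(2) = 4
f(4) = -14

-14


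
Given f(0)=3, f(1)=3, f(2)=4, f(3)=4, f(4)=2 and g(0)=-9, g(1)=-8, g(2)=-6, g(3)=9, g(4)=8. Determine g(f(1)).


f(1) = 3
g(3) = 9

9


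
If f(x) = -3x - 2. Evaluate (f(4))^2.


f(4) = -14
(-14)^2 = 196

196


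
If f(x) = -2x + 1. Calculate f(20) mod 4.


1


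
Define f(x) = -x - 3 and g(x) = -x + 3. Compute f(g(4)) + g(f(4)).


f(g(4)) = -2
g(f(4)) = 10
Sum = 8

8


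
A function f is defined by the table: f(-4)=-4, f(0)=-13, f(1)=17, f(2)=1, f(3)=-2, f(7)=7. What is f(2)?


Reading from the table at x = 2

1


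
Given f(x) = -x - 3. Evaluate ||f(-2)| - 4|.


f(-2) = -1
|-1| = 1
|1 - 4| = 3

3


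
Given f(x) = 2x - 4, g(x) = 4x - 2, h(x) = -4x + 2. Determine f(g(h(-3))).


h(-3) = 14
g(14) = 54
f(54) = 104

104


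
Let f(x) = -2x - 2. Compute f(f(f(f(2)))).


f(2) = -6
f(-6) = 10
f(10) = -22
f(-22) = 42

42


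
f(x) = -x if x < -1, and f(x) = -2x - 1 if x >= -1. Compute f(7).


-15


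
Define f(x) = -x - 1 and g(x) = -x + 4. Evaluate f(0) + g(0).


f(0) = -1
g(0) = 4
Sum = 3

3


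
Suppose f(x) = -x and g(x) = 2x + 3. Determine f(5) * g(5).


f(5) = -5
g(5) = 13
Product = -65

-65


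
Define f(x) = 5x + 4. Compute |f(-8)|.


f(-8) = -36
|-36| = 36

36


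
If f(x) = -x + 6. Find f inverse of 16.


Solve -x + 6 = 16
x = (16 - 6) / (-1) = -10

-10


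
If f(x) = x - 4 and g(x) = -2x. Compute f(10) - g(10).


f(10) = 6
g(10) = -20
Difference = 26

26


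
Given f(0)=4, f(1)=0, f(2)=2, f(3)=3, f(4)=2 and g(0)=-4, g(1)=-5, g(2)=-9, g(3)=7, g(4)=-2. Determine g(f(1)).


f(1) = 0
g(0) = -4

-4


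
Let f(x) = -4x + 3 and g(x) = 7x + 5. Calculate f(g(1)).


-45


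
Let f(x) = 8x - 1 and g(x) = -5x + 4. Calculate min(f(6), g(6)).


f(6) = 47
g(6) = -26
min = -26

-26


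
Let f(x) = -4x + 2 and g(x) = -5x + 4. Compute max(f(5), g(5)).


f(5) = -18
g(5) = -21
max = -18

-18


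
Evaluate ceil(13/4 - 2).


13/4 = 3.25
3.25 - 2 = 1.25
ceil(1.25) = 2

2


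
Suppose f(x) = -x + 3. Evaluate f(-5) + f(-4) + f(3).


f(-5) = 8
f(-4) = 7
f(3) = 0
Sum = 15

15


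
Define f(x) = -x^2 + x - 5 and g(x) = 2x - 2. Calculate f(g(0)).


-11


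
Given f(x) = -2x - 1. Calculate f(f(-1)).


f(-1) = 1
f(1) = -3

-3


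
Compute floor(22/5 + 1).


22/5 = 4.4
4.4 + 1 = 5.4
floor(5.4) = 5

5


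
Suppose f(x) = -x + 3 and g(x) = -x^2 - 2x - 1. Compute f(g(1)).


7


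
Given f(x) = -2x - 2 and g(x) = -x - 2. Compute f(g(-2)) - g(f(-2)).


f(g(-2)) = -2
g(f(-2)) = -4
Difference = 2

2


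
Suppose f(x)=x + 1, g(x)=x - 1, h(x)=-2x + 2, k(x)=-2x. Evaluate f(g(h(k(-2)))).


-6


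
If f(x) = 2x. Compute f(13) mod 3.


f(13) = 26
26 mod 3 = 2

2


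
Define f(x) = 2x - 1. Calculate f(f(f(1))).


f(1) = 1
f(1) = 1
f(1) = 1

1


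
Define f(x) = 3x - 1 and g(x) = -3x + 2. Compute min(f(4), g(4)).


f(4) = 11
g(4) = -10
min = -10

-10


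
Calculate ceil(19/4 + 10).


19/4 = 4.75
4.75 + 10 = 14.75
ceil(14.75) = 15

15


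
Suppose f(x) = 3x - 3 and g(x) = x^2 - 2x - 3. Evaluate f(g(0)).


-12


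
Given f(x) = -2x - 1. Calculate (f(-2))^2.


f(-2) = 3
(3)^2 = 9

9


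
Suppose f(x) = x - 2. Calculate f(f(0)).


f(0) = -2
f(-2) = -4

-4


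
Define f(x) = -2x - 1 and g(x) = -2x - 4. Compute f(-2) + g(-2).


f(-2) = 3
g(-2) = 0
Sum = 3

3


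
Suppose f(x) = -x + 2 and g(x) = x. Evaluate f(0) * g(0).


f(0) = 2
g(0) = 0
Product = 0

0


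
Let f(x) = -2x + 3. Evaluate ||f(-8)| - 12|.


f(-8) = 19
|19| = 19
|19 - 12| = 7

7


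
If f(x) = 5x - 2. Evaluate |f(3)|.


f(3) = 13
|13| = 13

13


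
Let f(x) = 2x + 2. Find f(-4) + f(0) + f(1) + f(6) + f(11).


f(-4) = -6
f(0) = 2
f(1) = 4
f(6) = 14
f(11) = 24
Sum = 38

38


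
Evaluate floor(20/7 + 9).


20/7 = 2.8571
2.8571 + 9 = 11.8571
floor(11.8571) = 11

11


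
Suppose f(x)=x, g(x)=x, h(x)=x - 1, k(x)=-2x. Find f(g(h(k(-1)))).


1


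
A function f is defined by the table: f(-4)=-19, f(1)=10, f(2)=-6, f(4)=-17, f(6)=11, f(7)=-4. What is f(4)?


Reading from the table at x = 4

-17


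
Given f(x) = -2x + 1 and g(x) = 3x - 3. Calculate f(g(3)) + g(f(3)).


f(g(3)) = -11
g(f(3)) = -18
Sum = -29

-29


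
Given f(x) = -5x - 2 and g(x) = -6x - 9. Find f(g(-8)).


g(-8) = 39
f(39) = -197

-197


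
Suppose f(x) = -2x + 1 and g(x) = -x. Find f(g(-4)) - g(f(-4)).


f(g(-4)) = -7
g(f(-4)) = -9
Difference = 2

2


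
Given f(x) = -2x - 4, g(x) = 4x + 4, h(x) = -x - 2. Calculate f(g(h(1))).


h(1) = -3
g(-3) = -8
f(-8) = 12

12


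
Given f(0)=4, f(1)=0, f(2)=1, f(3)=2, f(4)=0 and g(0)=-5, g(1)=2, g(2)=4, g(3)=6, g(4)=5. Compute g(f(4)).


f(4) = 0
g(0) = -5

-5


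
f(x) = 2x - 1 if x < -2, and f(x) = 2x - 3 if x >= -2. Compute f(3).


3 satisfies x >= -2
f(3) = 3

3


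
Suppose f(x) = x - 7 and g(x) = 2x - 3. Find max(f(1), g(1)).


f(1) = -6
g(1) = -1
max = -1

-1


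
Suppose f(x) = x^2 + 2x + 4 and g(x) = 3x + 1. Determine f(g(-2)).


19


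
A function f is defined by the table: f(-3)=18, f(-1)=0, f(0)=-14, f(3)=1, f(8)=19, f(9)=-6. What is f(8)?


Reading from the table at x = 8

19


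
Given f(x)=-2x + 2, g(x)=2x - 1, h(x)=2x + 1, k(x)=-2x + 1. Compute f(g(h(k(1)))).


k(1) = -1
h(-1) = -1
g(-1) = -3
f(-3) = 8

8


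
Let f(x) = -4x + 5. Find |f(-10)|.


f(-10) = 45
|45| = 45

45


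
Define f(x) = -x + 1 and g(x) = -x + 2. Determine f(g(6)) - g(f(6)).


f(g(6)) = 5
g(f(6)) = 7
Difference = -2

-2


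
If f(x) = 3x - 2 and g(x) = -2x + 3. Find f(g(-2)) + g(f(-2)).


f(g(-2)) = 19
g(f(-2)) = 19
Sum = 38

38


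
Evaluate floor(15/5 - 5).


-2


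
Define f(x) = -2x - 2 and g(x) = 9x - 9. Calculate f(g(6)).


g(6) = 45
f(45) = -92

-92


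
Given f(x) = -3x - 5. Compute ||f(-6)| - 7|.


f(-6) = 13
|13| = 13
|13 - 7| = 6

6


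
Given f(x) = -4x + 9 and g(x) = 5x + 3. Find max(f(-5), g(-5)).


f(-5) = 29
g(-5) = -22
max = 29

29


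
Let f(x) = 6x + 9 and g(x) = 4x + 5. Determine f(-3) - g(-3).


f(-3) = -9
g(-3) = -7
Difference = -2

-2


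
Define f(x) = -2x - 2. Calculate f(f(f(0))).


f(0) = -2
f(-2) = 2
f(2) = -6

-6


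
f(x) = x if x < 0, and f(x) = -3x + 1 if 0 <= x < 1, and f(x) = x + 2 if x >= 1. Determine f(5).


5 satisfies x >= 1
f(5) = 7

7


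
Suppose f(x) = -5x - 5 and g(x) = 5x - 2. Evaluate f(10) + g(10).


f(10) = -55
g(10) = 48
Sum = -7

-7


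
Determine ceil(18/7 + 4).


18/7 = 2.5714
2.5714 + 4 = 6.5714
ceil(6.5714) = 7

7


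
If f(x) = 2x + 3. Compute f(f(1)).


f(1) = 5
f(5) = 13

13


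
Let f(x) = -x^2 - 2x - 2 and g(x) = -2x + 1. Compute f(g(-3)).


g(-3) = 7
f(7) = (-1)*(7)^2 - 2*(7) - 2 = -65

-65


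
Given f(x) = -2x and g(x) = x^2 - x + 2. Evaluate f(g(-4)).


g(-4) = 22
f(22) = -44

-44


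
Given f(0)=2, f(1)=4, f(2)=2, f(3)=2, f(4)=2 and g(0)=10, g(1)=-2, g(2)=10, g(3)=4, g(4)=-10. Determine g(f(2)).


f(2) = 2
g(2) = 10

10


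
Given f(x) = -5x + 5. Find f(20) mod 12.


f(20) = -95
-95 mod 12 = 1

1


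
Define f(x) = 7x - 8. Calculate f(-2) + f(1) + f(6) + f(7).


f(-2) = -22
f(1) = -1
f(6) = 34
f(7) = 41
Sum = 52

52


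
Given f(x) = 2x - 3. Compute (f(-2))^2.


f(-2) = -7
(-7)^2 = 49

49


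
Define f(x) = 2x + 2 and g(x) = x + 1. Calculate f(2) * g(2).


18


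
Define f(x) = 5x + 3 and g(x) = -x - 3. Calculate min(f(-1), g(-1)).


f(-1) = -2
g(-1) = -2
min = -2

-2


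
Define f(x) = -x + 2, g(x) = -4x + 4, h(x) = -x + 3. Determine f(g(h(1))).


h(1) = 2
g(2) = -4
f(-4) = 6

6


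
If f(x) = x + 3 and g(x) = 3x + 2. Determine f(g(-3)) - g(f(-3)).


f(g(-3)) = -4
g(f(-3)) = 2
Difference = -6

-6


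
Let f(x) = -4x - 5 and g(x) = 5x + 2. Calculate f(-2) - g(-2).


f(-2) = 3
g(-2) = -8
Difference = 11

11


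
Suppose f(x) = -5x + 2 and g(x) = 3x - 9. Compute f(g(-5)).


g(-5) = -24
f(-24) = 122

122


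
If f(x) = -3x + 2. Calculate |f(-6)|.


f(-6) = 20
|20| = 20

20


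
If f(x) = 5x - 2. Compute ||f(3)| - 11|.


f(3) = 13
|13| = 13
|13 - 11| = 2

2


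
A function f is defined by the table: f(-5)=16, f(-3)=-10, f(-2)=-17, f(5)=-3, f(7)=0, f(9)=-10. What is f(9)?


Reading from the table at x = 9

-10


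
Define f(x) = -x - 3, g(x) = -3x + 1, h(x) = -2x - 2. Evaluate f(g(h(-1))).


-4


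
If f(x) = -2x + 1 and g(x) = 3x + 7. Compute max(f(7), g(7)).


f(7) = -13
g(7) = 28
max = 28

28


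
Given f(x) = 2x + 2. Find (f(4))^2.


f(4) = 10
(10)^2 = 100

100


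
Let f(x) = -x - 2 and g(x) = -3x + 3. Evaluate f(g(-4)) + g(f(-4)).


f(g(-4)) = -17
g(f(-4)) = -3
Sum = -20

-20


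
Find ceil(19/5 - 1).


19/5 = 3.8
3.8 - 1 = 2.8
ceil(2.8) = 3

3


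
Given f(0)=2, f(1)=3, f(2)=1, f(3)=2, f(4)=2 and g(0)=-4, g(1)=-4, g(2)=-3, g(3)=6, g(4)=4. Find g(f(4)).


f(4) = 2
g(2) = -3

-3


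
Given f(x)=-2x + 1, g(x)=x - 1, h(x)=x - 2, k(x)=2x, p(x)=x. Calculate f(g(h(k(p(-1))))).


p(-1) = -1
k(-1) = -2
h(-2) = -4
g(-4) = -5
f(-5) = 11

11


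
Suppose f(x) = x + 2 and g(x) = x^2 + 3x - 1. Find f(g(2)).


11


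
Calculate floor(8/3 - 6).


-4


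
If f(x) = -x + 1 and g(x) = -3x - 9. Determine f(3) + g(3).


f(3) = -2
g(3) = -18
Sum = -20

-20


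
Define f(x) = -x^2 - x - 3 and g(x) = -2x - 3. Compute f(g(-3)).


-15


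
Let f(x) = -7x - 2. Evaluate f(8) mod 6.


2


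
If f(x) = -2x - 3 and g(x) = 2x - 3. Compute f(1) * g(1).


f(1) = -5
g(1) = -1
Product = 5

5


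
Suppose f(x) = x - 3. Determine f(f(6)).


f(6) = 3
f(3) = 0

0


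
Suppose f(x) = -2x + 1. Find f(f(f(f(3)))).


f(3) = -5
f(-5) = 11
f(11) = -21
f(-21) = 43

43


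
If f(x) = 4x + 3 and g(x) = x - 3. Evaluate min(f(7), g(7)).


f(7) = 31
g(7) = 4
min = 4

4


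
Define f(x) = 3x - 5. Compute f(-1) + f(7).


8


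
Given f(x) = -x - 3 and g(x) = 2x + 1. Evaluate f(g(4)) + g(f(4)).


f(g(4)) = -12
g(f(4)) = -13
Sum = -25

-25


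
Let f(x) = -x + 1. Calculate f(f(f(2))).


-1


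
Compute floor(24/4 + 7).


13


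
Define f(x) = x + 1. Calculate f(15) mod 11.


f(15) = 16
16 mod 11 = 5

5


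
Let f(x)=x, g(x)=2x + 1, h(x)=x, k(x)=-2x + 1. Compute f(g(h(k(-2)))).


k(-2) = 5
h(5) = 5
g(5) = 11
f(11) = 11

11


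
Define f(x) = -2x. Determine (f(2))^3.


f(2) = -4
(-4)^3 = -64

-64


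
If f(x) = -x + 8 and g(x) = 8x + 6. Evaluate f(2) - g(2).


f(2) = 6
g(2) = 22
Difference = -16

-16


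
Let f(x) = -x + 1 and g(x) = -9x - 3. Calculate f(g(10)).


g(10) = -93
f(-93) = 94

94


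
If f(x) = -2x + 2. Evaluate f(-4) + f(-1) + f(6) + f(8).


f(-4) = 10
f(-1) = 4
f(6) = -10
f(8) = -14
Sum = -10

-10


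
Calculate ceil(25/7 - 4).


25/7 = 3.5714
3.5714 - 4 = -0.4286
ceil(-0.4286) = 0

0


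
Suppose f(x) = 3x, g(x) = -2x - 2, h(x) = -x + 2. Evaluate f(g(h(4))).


6


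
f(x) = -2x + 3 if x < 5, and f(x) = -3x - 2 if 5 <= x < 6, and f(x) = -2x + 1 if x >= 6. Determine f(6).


6 satisfies x >= 6
f(6) = -11

-11


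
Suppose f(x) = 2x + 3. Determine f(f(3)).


f(3) = 9
f(9) = 21

21


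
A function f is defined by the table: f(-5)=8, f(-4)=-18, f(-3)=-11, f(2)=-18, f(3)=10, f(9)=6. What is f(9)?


6


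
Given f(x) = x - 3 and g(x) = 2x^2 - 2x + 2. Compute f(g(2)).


g(2) = 6
f(6) = 3

3


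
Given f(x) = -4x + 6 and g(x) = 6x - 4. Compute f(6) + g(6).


14
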